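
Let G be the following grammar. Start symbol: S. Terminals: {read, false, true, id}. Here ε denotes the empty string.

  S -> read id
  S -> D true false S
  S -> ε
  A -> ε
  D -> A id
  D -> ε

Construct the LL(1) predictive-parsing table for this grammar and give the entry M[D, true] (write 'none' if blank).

FIRST(A): from A->ε we get {ε}. So FIRST(A) = {ε}.
FIRST(D): from D->A id we get {id}; from D->ε we get {ε}. So FIRST(D) = {ε, id}.
FIRST(S): from S->read id we get {read}; from S->D true false S we get {id, true}; from S->ε we get {ε}. So FIRST(S) = {ε, id, read, true}.
FOLLOW(S) includes $ since S is the start symbol.
FOLLOW(D): in S->D true false S, D is followed by true false S with FIRST {true}. Thus FOLLOW(D) = {true}.
For D -> A id: FIRST(A id) = {id}, so it goes in M[D, t] for t ∈ {id}.
For D -> ε: FIRST(ε) = {ε}, so it goes in M[D, t] for t ∈ {}; since ε ∈ FIRST, also for every t ∈ FOLLOW(D) = {true}.

D -> ε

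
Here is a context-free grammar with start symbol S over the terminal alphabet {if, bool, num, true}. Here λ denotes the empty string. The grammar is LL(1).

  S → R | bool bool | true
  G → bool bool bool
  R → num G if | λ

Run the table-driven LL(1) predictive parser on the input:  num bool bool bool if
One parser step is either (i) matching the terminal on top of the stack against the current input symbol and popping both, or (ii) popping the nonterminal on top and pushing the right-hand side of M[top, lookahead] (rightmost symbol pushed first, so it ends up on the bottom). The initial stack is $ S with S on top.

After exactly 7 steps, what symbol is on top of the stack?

     Stack                Input                    Action
  1  $ S                  num bool bool bool if $  expand S → R
  2  $ R                  num bool bool bool if $  expand R → num G if
  3  $ if G num           num bool bool bool if $  match num
  4  $ if G               bool bool bool if $      expand G → bool bool bool
  5  $ if bool bool bool  bool bool bool if $      match bool
  6  $ if bool bool       bool bool if $           match bool
  7  $ if bool            bool if $                match bool
Stack after step 7: $ if (top = if).

if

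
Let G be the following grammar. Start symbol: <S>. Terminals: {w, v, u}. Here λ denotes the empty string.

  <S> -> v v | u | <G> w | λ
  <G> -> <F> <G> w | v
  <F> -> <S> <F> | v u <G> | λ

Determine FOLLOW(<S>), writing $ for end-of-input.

{$, u, v}

FIRST(<S>) = {λ, u, v}  (via <G> w)
FIRST(<F>) = {λ, u, v}  (via <S> <F>)
FIRST(<G>) = {u, v}  (via <F> <G> w)
FOLLOW(<S>) includes $ since <S> is the start symbol.
FOLLOW(<F>): in <G>-><F> <G> w, <F> is followed by <G> w with FIRST {u, v}; in <F>-><S> <F>, the suffix after <F> is empty (adds nothing new). Thus FOLLOW(<F>) = {u, v}.
FOLLOW(<S>): in <F>-><S> <F>, <S> is followed by <F> with FIRST {λ, u, v}; in <F>-><S> <F>, the suffix after <S> is nullable, so FOLLOW(<S>) ⊇ FOLLOW(<F>) = {u, v}. Thus FOLLOW(<S>) = {$, u, v}.
FOLLOW(<G>): in <S>-><G> w, <G> is followed by w with FIRST {w}; in <G>-><F> <G> w, <G> is followed by w with FIRST {w}; in <F>->v u <G>, the suffix after <G> is empty, so FOLLOW(<G>) ⊇ FOLLOW(<F>) = {u, v}. Thus FOLLOW(<G>) = {u, v, w}.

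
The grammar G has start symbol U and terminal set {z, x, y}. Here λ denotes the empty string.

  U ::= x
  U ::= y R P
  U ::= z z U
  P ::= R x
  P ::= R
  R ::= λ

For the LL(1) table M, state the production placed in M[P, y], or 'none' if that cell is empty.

FIRST(U) = {x, y, z}
FIRST(R) = {λ}
FIRST(P) = {λ, x}  (via R x, R)
FOLLOW(U) includes $ since U is the start symbol.
FOLLOW(U): in U::=z z U, the suffix after U is empty (adds nothing new). Thus FOLLOW(U) = {$}.
FOLLOW(P): in U::=y R P, the suffix after P is empty, so FOLLOW(P) ⊇ FOLLOW(U) = {$}. Thus FOLLOW(P) = {$}.
For P ::= R x: FIRST(R x) = {x}, so it goes in M[P, t] for t ∈ {x}.
For P ::= R: FIRST(R) = {λ}, so it goes in M[P, t] for t ∈ {}; since λ ∈ FIRST, also for every t ∈ FOLLOW(P) = {$}.
None of these place a production in M[P, y].

none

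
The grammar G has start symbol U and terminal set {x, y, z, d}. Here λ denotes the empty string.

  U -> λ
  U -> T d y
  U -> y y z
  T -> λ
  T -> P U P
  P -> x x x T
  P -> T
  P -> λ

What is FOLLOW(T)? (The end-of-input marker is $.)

FIRST(U): from U->λ we get {λ}; from U->T d y we get {d, x, y}; from U->y y z we get {y}. So FIRST(U) = {λ, d, x, y}.
FIRST(T): from T->λ we get {λ}; from T->P U P we get {λ, d, x, y}. So FIRST(T) = {λ, d, x, y}.
FIRST(P): from P->x x x T we get {x}; from P->T we get {λ, d, x, y}; from P->λ we get {λ}. So FIRST(P) = {λ, d, x, y}.
FOLLOW(U) includes $ since U is the start symbol.
FOLLOW(U): in T->P U P, U is followed by P with FIRST {λ, d, x, y}; in T->P U P, the suffix after U is nullable, so FOLLOW(U) ⊇ FOLLOW(T) = {d, x, y}. Thus FOLLOW(U) = {$, d, x, y}.
FOLLOW(T): in U->T d y, T is followed by d y with FIRST {d}; in P->x x x T, the suffix after T is empty, so FOLLOW(T) ⊇ FOLLOW(P) = {d, x, y}; in P->T, the suffix after T is empty, so FOLLOW(T) ⊇ FOLLOW(P) = {d, x, y}. Thus FOLLOW(T) = {d, x, y}.
FOLLOW(P): in T->P U P (occurrence 1), P is followed by U P with FIRST {λ, d, x, y}; in T->P U P (occurrence 1), the suffix after P is nullable, so FOLLOW(P) ⊇ FOLLOW(T) = {d, x, y}; in T->P U P (occurrence 2), the suffix after P is empty, so FOLLOW(P) ⊇ FOLLOW(T) = {d, x, y}. Thus FOLLOW(P) = {d, x, y}.

{d, x, y}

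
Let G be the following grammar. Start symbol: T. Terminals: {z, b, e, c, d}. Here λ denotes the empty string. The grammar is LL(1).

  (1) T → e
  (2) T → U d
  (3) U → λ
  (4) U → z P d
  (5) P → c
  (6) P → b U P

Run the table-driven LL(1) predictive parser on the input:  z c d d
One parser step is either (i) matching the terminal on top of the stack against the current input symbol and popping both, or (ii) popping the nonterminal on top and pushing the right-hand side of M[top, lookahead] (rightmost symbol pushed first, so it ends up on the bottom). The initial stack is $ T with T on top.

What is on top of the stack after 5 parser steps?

d

step 1: stack=$ T  input=z c d d $  — expand T → U d
step 2: stack=$ d U  input=z c d d $  — expand U → z P d
step 3: stack=$ d d P z  input=z c d d $  — match z
step 4: stack=$ d d P  input=c d d $  — expand P → c
step 5: stack=$ d d c  input=c d d $  — match c
Stack after step 5: $ d d (top = d).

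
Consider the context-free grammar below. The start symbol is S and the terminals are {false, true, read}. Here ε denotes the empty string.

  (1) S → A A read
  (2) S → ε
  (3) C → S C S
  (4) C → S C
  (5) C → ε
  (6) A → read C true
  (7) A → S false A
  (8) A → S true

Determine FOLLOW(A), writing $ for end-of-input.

{false, read, true}

FIRST(S) = {ε, false, read, true}  (via A A read)
FIRST(C) = {ε, false, read, true}  (via S C S, S C)
FIRST(A) = {false, read, true}  (via S false A, S true)
FOLLOW(S) includes $ since S is the start symbol.
FOLLOW(C): in C→S C S, C is followed by S with FIRST {ε, false, read, true}; in C→S C S, the suffix after C is nullable (adds nothing new); in C→S C, the suffix after C is empty (adds nothing new); in A→read C true, C is followed by true with FIRST {true}. Thus FOLLOW(C) = {false, read, true}.
FOLLOW(S): in C→S C S (occurrence 1), S is followed by C S with FIRST {ε, false, read, true}; in C→S C S (occurrence 1), the suffix after S is nullable, so FOLLOW(S) ⊇ FOLLOW(C) = {false, read, true}; in C→S C S (occurrence 2), the suffix after S is empty, so FOLLOW(S) ⊇ FOLLOW(C) = {false, read, true}; in C→S C, S is followed by C with FIRST {ε, false, read, true}; in C→S C, the suffix after S is nullable, so FOLLOW(S) ⊇ FOLLOW(C) = {false, read, true}; in A→S false A, S is followed by false A with FIRST {false}; in A→S true, S is followed by true with FIRST {true}. Thus FOLLOW(S) = {$, false, read, true}.
FOLLOW(A): in S→A A read (occurrence 1), A is followed by A read with FIRST {false, read, true}; in S→A A read (occurrence 2), A is followed by read with FIRST {read}; in A→S false A, the suffix after A is empty (adds nothing new). Thus FOLLOW(A) = {false, read, true}.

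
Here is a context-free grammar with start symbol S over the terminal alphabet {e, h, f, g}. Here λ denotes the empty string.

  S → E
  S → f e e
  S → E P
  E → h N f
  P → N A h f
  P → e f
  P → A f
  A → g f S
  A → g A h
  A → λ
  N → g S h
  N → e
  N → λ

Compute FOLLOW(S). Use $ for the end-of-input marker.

{$, f, h}

FIRST(E) = {h}
FIRST(A) = {λ, g}
FIRST(N) = {λ, e, g}
FIRST(S) = {f, h}  (via E, E P)
FIRST(P) = {e, f, g, h}  (via N A h f, A f)
FOLLOW(S) includes $ since S is the start symbol.
FOLLOW(A): in P→N A h f, A is followed by h f with FIRST {h}; in P→A f, A is followed by f with FIRST {f}; in A→g A h, A is followed by h with FIRST {h}. Thus FOLLOW(A) = {f, h}.
FOLLOW(S): in A→g f S, the suffix after S is empty, so FOLLOW(S) ⊇ FOLLOW(A) = {f, h}; in N→g S h, S is followed by h with FIRST {h}. Thus FOLLOW(S) = {$, f, h}.
FOLLOW(E): in S→E, the suffix after E is empty, so FOLLOW(E) ⊇ FOLLOW(S) = {$, f, h}; in S→E P, E is followed by P with FIRST {e, f, g, h}. Thus FOLLOW(E) = {$, e, f, g, h}.
FOLLOW(P): in S→E P, the suffix after P is empty, so FOLLOW(P) ⊇ FOLLOW(S) = {$, f, h}. Thus FOLLOW(P) = {$, f, h}.
FOLLOW(N): in E→h N f, N is followed by f with FIRST {f}; in P→N A h f, N is followed by A h f with FIRST {g, h}. Thus FOLLOW(N) = {f, g, h}.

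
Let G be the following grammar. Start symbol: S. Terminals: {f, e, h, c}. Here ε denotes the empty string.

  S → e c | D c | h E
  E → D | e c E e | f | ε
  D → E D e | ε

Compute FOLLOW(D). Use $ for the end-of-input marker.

FIRST(S) = {c, e, f, h}  (via D c)
FIRST(E) = {ε, e, f}  (via D)
FIRST(D) = {ε, e, f}  (via E D e)
FOLLOW(S) includes $ since S is the start symbol.
FOLLOW(S): S appears on no right-hand side. Thus FOLLOW(S) = {$}.
FOLLOW(E): in S→h E, the suffix after E is empty, so FOLLOW(E) ⊇ FOLLOW(S) = {$}; in E→e c E e, E is followed by e with FIRST {e}; in D→E D e, E is followed by D e with FIRST {e, f}. Thus FOLLOW(E) = {$, e, f}.
FOLLOW(D): in S→D c, D is followed by c with FIRST {c}; in E→D, the suffix after D is empty, so FOLLOW(D) ⊇ FOLLOW(E) = {$, e, f}; in D→E D e, D is followed by e with FIRST {e}. Thus FOLLOW(D) = {$, c, e, f}.

{$, c, e, f}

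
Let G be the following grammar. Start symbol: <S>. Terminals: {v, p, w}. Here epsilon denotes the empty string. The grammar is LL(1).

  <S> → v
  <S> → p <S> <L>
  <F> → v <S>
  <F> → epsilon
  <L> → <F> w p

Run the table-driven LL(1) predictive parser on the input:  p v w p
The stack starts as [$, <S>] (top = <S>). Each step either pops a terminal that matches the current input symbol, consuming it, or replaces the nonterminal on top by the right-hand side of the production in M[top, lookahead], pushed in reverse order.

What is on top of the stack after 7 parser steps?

p

     Stack        Input      Action
  1  $ <S>        p v w p $  expand <S> → p <S> <L>
  2  $ <L> <S> p  p v w p $  match p
  3  $ <L> <S>    v w p $    expand <S> → v
  4  $ <L> v      v w p $    match v
  5  $ <L>        w p $      expand <L> → <F> w p
  6  $ p w <F>    w p $      expand <F> → epsilon
  7  $ p w        w p $      match w
Stack after step 7: $ p (top = p).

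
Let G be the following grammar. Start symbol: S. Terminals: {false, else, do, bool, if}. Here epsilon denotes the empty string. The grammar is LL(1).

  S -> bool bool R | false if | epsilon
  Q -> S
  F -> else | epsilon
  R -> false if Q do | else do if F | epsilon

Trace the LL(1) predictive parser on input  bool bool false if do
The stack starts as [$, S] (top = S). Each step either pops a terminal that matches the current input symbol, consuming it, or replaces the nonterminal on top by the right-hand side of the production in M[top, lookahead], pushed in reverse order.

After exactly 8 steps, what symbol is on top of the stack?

do

     Stack            Input                    Action
  1  $ S              bool bool false if do $  expand S -> bool bool R
  2  $ R bool bool    bool bool false if do $  match bool
  3  $ R bool         bool false if do $       match bool
  4  $ R              false if do $            expand R -> false if Q do
  5  $ do Q if false  false if do $            match false
  6  $ do Q if        if do $                  match if
  7  $ do Q           do $                     expand Q -> S
  8  $ do S           do $                     expand S -> epsilon
Stack after step 8: $ do (top = do).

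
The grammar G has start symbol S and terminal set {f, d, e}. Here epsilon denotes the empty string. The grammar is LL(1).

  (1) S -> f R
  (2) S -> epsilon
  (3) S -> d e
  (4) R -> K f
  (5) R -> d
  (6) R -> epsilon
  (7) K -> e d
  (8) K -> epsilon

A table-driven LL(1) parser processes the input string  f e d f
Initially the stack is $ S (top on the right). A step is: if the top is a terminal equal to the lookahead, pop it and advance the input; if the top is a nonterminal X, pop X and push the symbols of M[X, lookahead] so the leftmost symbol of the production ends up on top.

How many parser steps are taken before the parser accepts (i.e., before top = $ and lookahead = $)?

7

step 1: stack=$ S  input=f e d f $  — expand S -> f R
step 2: stack=$ R f  input=f e d f $  — match f
step 3: stack=$ R  input=e d f $  — expand R -> K f
step 4: stack=$ f K  input=e d f $  — expand K -> e d
step 5: stack=$ f d e  input=e d f $  — match e
step 6: stack=$ f d  input=d f $  — match d
step 7: stack=$ f  input=f $  — match f
Accept reached after 7 steps.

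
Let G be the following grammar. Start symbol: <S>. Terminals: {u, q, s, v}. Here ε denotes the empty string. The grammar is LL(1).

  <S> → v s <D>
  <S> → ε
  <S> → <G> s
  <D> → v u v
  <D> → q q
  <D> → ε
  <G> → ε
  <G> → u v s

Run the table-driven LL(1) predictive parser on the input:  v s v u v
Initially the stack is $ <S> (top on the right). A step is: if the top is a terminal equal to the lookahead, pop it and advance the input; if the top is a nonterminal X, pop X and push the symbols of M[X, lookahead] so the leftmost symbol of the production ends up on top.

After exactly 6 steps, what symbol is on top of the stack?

     Stack      Input        Action
  1  $ <S>      v s v u v $  expand <S> → v s <D>
  2  $ <D> s v  v s v u v $  match v
  3  $ <D> s    s v u v $    match s
  4  $ <D>      v u v $      expand <D> → v u v
  5  $ v u v    v u v $      match v
  6  $ v u      u v $        match u
Stack after step 6: $ v (top = v).

v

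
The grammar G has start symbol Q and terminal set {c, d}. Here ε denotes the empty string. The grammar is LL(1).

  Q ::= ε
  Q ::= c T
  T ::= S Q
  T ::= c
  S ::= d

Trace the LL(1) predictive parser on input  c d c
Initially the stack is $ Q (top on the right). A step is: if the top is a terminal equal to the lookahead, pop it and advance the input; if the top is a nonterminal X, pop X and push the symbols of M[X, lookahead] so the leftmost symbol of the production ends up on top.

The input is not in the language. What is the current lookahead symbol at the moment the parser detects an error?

$

     Stack  Input    Action
  1  $ Q    c d c $  expand Q ::= c T
  2  $ T c  c d c $  match c
  3  $ T    d c $    expand T ::= S Q
  4  $ Q S  d c $    expand S ::= d
  5  $ Q d  d c $    match d
  6  $ Q    c $      expand Q ::= c T
  7  $ T c  c $      match c
  8  $ T    $        error: M[T, $] is empty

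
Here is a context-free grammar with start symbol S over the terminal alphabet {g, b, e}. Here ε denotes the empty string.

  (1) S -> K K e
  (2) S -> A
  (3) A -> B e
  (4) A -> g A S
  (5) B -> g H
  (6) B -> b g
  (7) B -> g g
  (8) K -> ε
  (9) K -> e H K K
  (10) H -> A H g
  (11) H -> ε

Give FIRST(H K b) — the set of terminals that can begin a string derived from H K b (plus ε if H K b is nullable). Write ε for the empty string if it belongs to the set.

FIRST(B) = {b, g}
FIRST(K) = {ε, e}
FIRST(A) = {b, g}  (via B e)
FIRST(S) = {b, e, g}  (via K K e, A)
FIRST(H) = {ε, b, g}  (via A H g)
FIRST(H K b): take FIRST of each symbol in turn, carrying on past any symbol whose FIRST contains ε; result {b, e, g}.

{b, e, g}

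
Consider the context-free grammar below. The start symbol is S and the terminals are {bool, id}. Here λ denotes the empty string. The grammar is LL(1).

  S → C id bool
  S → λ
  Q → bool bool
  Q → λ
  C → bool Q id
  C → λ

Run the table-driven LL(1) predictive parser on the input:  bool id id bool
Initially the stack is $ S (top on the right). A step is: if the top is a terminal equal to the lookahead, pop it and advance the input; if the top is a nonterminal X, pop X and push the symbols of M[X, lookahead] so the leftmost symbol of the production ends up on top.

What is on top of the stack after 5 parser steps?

     Stack                Input              Action
  1  $ S                  bool id id bool $  expand S → C id bool
  2  $ bool id C          bool id id bool $  expand C → bool Q id
  3  $ bool id id Q bool  bool id id bool $  match bool
  4  $ bool id id Q       id id bool $       expand Q → λ
  5  $ bool id id         id id bool $       match id
Stack after step 5: $ bool id (top = id).

id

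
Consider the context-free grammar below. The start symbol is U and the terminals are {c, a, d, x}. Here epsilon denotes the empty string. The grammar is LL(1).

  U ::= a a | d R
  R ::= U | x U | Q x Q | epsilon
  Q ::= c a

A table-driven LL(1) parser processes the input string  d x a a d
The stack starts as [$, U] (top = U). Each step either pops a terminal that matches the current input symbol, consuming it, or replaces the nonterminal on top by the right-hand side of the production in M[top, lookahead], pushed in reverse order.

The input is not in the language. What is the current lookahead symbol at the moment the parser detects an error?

     Stack  Input        Action
  1  $ U    d x a a d $  expand U ::= d R
  2  $ R d  d x a a d $  match d
  3  $ R    x a a d $    expand R ::= x U
  4  $ U x  x a a d $    match x
  5  $ U    a a d $      expand U ::= a a
  6  $ a a  a a d $      match a
  7  $ a    a d $        match a
  8  $      d $          error: stack empty but input remains

d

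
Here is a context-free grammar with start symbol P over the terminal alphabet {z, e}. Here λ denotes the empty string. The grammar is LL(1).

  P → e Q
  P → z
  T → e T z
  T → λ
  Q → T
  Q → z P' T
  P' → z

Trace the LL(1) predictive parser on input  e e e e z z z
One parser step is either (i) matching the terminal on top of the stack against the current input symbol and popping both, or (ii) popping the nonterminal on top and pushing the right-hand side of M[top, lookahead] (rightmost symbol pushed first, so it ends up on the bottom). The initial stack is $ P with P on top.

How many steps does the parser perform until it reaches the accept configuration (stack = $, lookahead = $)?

step 1: stack=$ P  input=e e e e z z z $  — expand P → e Q
step 2: stack=$ Q e  input=e e e e z z z $  — match e
step 3: stack=$ Q  input=e e e z z z $  — expand Q → T
step 4: stack=$ T  input=e e e z z z $  — expand T → e T z
step 5: stack=$ z T e  input=e e e z z z $  — match e
step 6: stack=$ z T  input=e e z z z $  — expand T → e T z
step 7: stack=$ z z T e  input=e e z z z $  — match e
step 8: stack=$ z z T  input=e z z z $  — expand T → e T z
step 9: stack=$ z z z T e  input=e z z z $  — match e
step 10: stack=$ z z z T  input=z z z $  — expand T → λ
step 11: stack=$ z z z  input=z z z $  — match z
step 12: stack=$ z z  input=z z $  — match z
step 13: stack=$ z  input=z $  — match z
Accept reached after 13 steps.

13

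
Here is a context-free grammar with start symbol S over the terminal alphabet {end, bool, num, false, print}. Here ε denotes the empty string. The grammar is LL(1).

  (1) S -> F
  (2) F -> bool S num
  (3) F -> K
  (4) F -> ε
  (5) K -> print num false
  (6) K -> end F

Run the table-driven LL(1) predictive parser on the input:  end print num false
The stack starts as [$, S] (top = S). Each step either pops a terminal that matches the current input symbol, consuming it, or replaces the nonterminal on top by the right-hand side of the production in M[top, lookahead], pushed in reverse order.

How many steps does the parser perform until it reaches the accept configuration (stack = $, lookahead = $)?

     Stack              Input                  Action
  1  $ S                end print num false $  expand S -> F
  2  $ F                end print num false $  expand F -> K
  3  $ K                end print num false $  expand K -> end F
  4  $ F end            end print num false $  match end
  5  $ F                print num false $      expand F -> K
  6  $ K                print num false $      expand K -> print num false
  7  $ false num print  print num false $      match print
  8  $ false num        num false $            match num
  9  $ false            false $                match false
Accept reached after 9 steps.

9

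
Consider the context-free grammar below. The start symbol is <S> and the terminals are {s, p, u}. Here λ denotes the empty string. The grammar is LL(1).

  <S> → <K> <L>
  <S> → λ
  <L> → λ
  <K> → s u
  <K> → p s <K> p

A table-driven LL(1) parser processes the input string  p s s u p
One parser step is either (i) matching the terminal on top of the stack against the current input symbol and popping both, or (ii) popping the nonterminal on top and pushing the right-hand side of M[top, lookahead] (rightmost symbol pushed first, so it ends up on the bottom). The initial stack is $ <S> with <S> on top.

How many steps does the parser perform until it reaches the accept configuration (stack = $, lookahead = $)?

step 1: stack=$ <S>  input=p s s u p $  — expand <S> → <K> <L>
step 2: stack=$ <L> <K>  input=p s s u p $  — expand <K> → p s <K> p
step 3: stack=$ <L> p <K> s p  input=p s s u p $  — match p
step 4: stack=$ <L> p <K> s  input=s s u p $  — match s
step 5: stack=$ <L> p <K>  input=s u p $  — expand <K> → s u
step 6: stack=$ <L> p u s  input=s u p $  — match s
step 7: stack=$ <L> p u  input=u p $  — match u
step 8: stack=$ <L> p  input=p $  — match p
step 9: stack=$ <L>  input=$  — expand <L> → λ
Accept reached after 9 steps.

9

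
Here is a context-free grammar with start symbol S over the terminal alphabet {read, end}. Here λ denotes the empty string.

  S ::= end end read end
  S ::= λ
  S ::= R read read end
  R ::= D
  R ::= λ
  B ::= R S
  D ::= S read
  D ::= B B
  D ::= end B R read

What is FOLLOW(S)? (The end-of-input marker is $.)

{$, end, read}

FIRST(S): from S::=end end read end we get {end}; from S::=λ we get {λ}; from S::=R read read end we get {end, read}. So FIRST(S) = {λ, end, read}.
FIRST(R): from R::=D we get {λ, end, read}; from R::=λ we get {λ}. So FIRST(R) = {λ, end, read}.
FIRST(B): from B::=R S we get {λ, end, read}. So FIRST(B) = {λ, end, read}.
FIRST(D): from D::=S read we get {end, read}; from D::=B B we get {λ, end, read}; from D::=end B R read we get {end}. So FIRST(D) = {λ, end, read}.
FOLLOW(S) includes $ since S is the start symbol.
FOLLOW(S): in B::=R S, the suffix after S is empty, so FOLLOW(S) ⊇ FOLLOW(B) = {end, read}; in D::=S read, S is followed by read with FIRST {read}. Thus FOLLOW(S) = {$, end, read}.
FOLLOW(R): in S::=R read read end, R is followed by read read end with FIRST {read}; in B::=R S, R is followed by S with FIRST {λ, end, read}; in B::=R S, the suffix after R is nullable, so FOLLOW(R) ⊇ FOLLOW(B) = {end, read}; in D::=end B R read, R is followed by read with FIRST {read}. Thus FOLLOW(R) = {end, read}.
FOLLOW(D): in R::=D, the suffix after D is empty, so FOLLOW(D) ⊇ FOLLOW(R) = {end, read}. Thus FOLLOW(D) = {end, read}.
FOLLOW(B): in D::=B B (occurrence 1), B is followed by B with FIRST {λ, end, read}; in D::=B B (occurrence 1), the suffix after B is nullable, so FOLLOW(B) ⊇ FOLLOW(D) = {end, read}; in D::=B B (occurrence 2), the suffix after B is empty, so FOLLOW(B) ⊇ FOLLOW(D) = {end, read}; in D::=end B R read, B is followed by R read with FIRST {end, read}. Thus FOLLOW(B) = {end, read}.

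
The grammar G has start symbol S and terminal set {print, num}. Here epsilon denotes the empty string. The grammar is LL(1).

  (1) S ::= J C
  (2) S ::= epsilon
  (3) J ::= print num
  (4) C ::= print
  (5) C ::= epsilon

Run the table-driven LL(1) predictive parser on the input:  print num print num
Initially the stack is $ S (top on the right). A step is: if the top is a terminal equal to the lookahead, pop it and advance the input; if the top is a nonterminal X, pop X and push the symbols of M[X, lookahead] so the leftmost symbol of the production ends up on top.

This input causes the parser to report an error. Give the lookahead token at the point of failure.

num

step 1: stack=$ S  input=print num print num $  — expand S ::= J C
step 2: stack=$ C J  input=print num print num $  — expand J ::= print num
step 3: stack=$ C num print  input=print num print num $  — match print
step 4: stack=$ C num  input=num print num $  — match num
step 5: stack=$ C  input=print num $  — expand C ::= print
step 6: stack=$ print  input=print num $  — match print
step 7: stack=$  input=num $  — error: stack empty but input remains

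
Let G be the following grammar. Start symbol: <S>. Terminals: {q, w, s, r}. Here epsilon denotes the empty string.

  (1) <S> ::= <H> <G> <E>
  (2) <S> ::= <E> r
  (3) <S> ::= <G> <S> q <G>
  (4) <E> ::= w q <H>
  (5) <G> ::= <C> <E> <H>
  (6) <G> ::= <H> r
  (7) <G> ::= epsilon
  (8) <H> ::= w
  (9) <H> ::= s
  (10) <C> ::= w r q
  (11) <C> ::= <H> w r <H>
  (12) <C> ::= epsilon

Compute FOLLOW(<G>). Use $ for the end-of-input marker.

FIRST(<E>) = {w}
FIRST(<H>) = {s, w}
FIRST(<C>) = {epsilon, s, w}  (via <H> w r <H>)
FIRST(<G>) = {epsilon, s, w}  (via <C> <E> <H>, <H> r)
FIRST(<S>) = {s, w}  (via <H> <G> <E>, <E> r, <G> <S> q <G>)
FOLLOW(<S>) includes $ since <S> is the start symbol.
FOLLOW(<S>): in <S>::=<G> <S> q <G>, <S> is followed by q <G> with FIRST {q}. Thus FOLLOW(<S>) = {$, q}.
FOLLOW(<E>): in <S>::=<H> <G> <E>, the suffix after <E> is empty, so FOLLOW(<E>) ⊇ FOLLOW(<S>) = {$, q}; in <S>::=<E> r, <E> is followed by r with FIRST {r}; in <G>::=<C> <E> <H>, <E> is followed by <H> with FIRST {s, w}. Thus FOLLOW(<E>) = {$, q, r, s, w}.
FOLLOW(<G>): in <S>::=<H> <G> <E>, <G> is followed by <E> with FIRST {w}; in <S>::=<G> <S> q <G> (occurrence 1), <G> is followed by <S> q <G> with FIRST {s, w}; in <S>::=<G> <S> q <G> (occurrence 2), the suffix after <G> is empty, so FOLLOW(<G>) ⊇ FOLLOW(<S>) = {$, q}. Thus FOLLOW(<G>) = {$, q, s, w}.
FOLLOW(<C>): in <G>::=<C> <E> <H>, <C> is followed by <E> <H> with FIRST {w}. Thus FOLLOW(<C>) = {w}.
FOLLOW(<H>): in <S>::=<H> <G> <E>, <H> is followed by <G> <E> with FIRST {s, w}; in <E>::=w q <H>, the suffix after <H> is empty, so FOLLOW(<H>) ⊇ FOLLOW(<E>) = {$, q, r, s, w}; in <G>::=<C> <E> <H>, the suffix after <H> is empty, so FOLLOW(<H>) ⊇ FOLLOW(<G>) = {$, q, s, w}; in <G>::=<H> r, <H> is followed by r with FIRST {r}; in <C>::=<H> w r <H> (occurrence 1), <H> is followed by w r <H> with FIRST {w}; in <C>::=<H> w r <H> (occurrence 2), the suffix after <H> is empty, so FOLLOW(<H>) ⊇ FOLLOW(<C>) = {w}. Thus FOLLOW(<H>) = {$, q, r, s, w}.

{$, q, s, w}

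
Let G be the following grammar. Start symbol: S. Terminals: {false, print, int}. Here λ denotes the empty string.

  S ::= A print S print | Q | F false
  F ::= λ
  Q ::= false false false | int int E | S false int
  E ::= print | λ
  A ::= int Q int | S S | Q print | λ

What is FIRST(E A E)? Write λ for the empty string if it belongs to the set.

{λ, false, int, print}

FIRST(F): from F::=λ we get {λ}. So FIRST(F) = {λ}.
FIRST(E): from E::=print we get {print}; from E::=λ we get {λ}. So FIRST(E) = {λ, print}.
FIRST(S): from S::=A print S print we get {false, int, print}; from S::=Q we get {false, int, print}; from S::=F false we get {false}. So FIRST(S) = {false, int, print}.
FIRST(Q): from Q::=false false false we get {false}; from Q::=int int E we get {int}; from Q::=S false int we get {false, int, print}. So FIRST(Q) = {false, int, print}.
FIRST(A): from A::=int Q int we get {int}; from A::=S S we get {false, int, print}; from A::=Q print we get {false, int, print}; from A::=λ we get {λ}. So FIRST(A) = {λ, false, int, print}.
FIRST(E A E): take FIRST of each symbol in turn, carrying on past any symbol whose FIRST contains λ; result {λ, false, int, print}.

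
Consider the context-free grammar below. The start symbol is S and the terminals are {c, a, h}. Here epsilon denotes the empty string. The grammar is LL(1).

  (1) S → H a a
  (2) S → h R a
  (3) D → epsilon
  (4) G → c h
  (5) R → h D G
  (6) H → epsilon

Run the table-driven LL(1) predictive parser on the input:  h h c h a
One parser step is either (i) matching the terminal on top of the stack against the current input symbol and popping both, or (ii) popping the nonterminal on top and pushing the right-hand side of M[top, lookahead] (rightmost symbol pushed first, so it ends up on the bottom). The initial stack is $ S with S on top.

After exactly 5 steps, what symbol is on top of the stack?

step 1: stack=$ S  input=h h c h a $  — expand S → h R a
step 2: stack=$ a R h  input=h h c h a $  — match h
step 3: stack=$ a R  input=h c h a $  — expand R → h D G
step 4: stack=$ a G D h  input=h c h a $  — match h
step 5: stack=$ a G D  input=c h a $  — expand D → epsilon
Stack after step 5: $ a G (top = G).

G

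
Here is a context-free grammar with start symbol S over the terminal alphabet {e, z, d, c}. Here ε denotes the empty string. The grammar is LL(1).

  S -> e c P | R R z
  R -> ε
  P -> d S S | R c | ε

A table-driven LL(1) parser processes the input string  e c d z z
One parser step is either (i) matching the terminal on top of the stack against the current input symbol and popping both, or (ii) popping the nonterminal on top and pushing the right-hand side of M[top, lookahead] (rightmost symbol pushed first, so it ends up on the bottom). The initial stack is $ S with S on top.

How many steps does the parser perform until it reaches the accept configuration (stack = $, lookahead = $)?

13

      Stack      Input        Action
   1  $ S        e c d z z $  expand S -> e c P
   2  $ P c e    e c d z z $  match e
   3  $ P c      c d z z $    match c
   4  $ P        d z z $      expand P -> d S S
   5  $ S S d    d z z $      match d
   6  $ S S      z z $        expand S -> R R z
   7  $ S z R R  z z $        expand R -> ε
   8  $ S z R    z z $        expand R -> ε
   9  $ S z      z z $        match z
  10  $ S        z $          expand S -> R R z
  11  $ z R R    z $          expand R -> ε
  12  $ z R      z $          expand R -> ε
  13  $ z        z $          match z
Accept reached after 13 steps.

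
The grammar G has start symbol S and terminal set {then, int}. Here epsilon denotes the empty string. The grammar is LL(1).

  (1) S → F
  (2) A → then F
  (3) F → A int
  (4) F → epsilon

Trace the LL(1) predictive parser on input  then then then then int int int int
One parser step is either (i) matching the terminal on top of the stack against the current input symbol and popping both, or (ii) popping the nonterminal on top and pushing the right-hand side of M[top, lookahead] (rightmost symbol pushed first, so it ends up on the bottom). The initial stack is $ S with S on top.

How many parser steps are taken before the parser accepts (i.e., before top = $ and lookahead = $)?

step 1: stack=$ S  input=then then then then int int int int $  — expand S → F
step 2: stack=$ F  input=then then then then int int int int $  — expand F → A int
step 3: stack=$ int A  input=then then then then int int int int $  — expand A → then F
step 4: stack=$ int F then  input=then then then then int int int int $  — match then
step 5: stack=$ int F  input=then then then int int int int $  — expand F → A int
step 6: stack=$ int int A  input=then then then int int int int $  — expand A → then F
step 7: stack=$ int int F then  input=then then then int int int int $  — match then
step 8: stack=$ int int F  input=then then int int int int $  — expand F → A int
step 9: stack=$ int int int A  input=then then int int int int $  — expand A → then F
step 10: stack=$ int int int F then  input=then then int int int int $  — match then
step 11: stack=$ int int int F  input=then int int int int $  — expand F → A int
step 12: stack=$ int int int int A  input=then int int int int $  — expand A → then F
step 13: stack=$ int int int int F then  input=then int int int int $  — match then
step 14: stack=$ int int int int F  input=int int int int $  — expand F → epsilon
step 15: stack=$ int int int int  input=int int int int $  — match int
step 16: stack=$ int int int  input=int int int $  — match int
step 17: stack=$ int int  input=int int $  — match int
step 18: stack=$ int  input=int $  — match int
Accept reached after 18 steps.

18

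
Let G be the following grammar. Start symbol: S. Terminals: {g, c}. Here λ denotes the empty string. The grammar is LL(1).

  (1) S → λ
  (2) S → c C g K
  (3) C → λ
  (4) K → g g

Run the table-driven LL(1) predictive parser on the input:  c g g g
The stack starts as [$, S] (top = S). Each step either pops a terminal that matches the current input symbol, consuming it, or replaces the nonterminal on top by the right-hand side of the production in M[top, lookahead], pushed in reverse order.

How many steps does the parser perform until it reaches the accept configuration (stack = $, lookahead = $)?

7

step 1: stack=$ S  input=c g g g $  — expand S → c C g K
step 2: stack=$ K g C c  input=c g g g $  — match c
step 3: stack=$ K g C  input=g g g $  — expand C → λ
step 4: stack=$ K g  input=g g g $  — match g
step 5: stack=$ K  input=g g $  — expand K → g g
step 6: stack=$ g g  input=g g $  — match g
step 7: stack=$ g  input=g $  — match g
Accept reached after 7 steps.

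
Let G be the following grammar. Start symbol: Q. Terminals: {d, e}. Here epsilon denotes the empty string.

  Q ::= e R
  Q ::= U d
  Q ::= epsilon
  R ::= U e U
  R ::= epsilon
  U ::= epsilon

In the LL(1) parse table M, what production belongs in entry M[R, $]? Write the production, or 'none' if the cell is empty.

R ::= epsilon

FIRST(U) = {epsilon}
FIRST(Q) = {epsilon, d, e}  (via U d)
FIRST(R) = {epsilon, e}  (via U e U)
FOLLOW(Q) includes $ since Q is the start symbol.
FOLLOW(Q): Q appears on no right-hand side. Thus FOLLOW(Q) = {$}.
FOLLOW(R): in Q::=e R, the suffix after R is empty, so FOLLOW(R) ⊇ FOLLOW(Q) = {$}. Thus FOLLOW(R) = {$}.
For R ::= U e U: FIRST(U e U) = {e}, so it goes in M[R, t] for t ∈ {e}.
For R ::= epsilon: FIRST(epsilon) = {epsilon}, so it goes in M[R, t] for t ∈ {}; since epsilon ∈ FIRST, also for every t ∈ FOLLOW(R) = {$}.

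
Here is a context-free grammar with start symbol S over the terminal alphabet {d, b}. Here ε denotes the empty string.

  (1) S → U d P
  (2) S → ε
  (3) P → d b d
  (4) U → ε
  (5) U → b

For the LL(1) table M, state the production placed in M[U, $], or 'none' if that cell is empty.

FIRST(P) = {d}
FIRST(U) = {ε, b}
FIRST(S) = {ε, b, d}  (via U d P)
FOLLOW(S) includes $ since S is the start symbol.
FOLLOW(U): in S→U d P, U is followed by d P with FIRST {d}. Thus FOLLOW(U) = {d}.
For U → ε: FIRST(ε) = {ε}, so it goes in M[U, t] for t ∈ {}; since ε ∈ FIRST, also for every t ∈ FOLLOW(U) = {d}.
For U → b: FIRST(b) = {b}, so it goes in M[U, t] for t ∈ {b}.
None of these place a production in M[U, $].

none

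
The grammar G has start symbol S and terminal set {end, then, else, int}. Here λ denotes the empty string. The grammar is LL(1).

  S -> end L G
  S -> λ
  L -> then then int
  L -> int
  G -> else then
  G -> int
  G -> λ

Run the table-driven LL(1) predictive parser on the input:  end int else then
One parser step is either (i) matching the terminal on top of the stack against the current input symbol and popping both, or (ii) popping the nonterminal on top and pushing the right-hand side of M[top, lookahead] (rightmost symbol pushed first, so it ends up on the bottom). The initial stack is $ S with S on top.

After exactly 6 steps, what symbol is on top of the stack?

     Stack        Input                Action
  1  $ S          end int else then $  expand S -> end L G
  2  $ G L end    end int else then $  match end
  3  $ G L        int else then $      expand L -> int
  4  $ G int      int else then $      match int
  5  $ G          else then $          expand G -> else then
  6  $ then else  else then $          match else
Stack after step 6: $ then (top = then).

then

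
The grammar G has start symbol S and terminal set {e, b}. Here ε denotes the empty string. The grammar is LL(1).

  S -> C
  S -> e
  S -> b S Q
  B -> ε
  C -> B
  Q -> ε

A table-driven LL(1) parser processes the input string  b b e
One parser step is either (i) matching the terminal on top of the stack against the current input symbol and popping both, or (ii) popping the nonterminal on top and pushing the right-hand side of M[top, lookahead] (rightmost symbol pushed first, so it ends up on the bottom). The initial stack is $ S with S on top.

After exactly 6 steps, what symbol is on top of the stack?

     Stack      Input    Action
  1  $ S        b b e $  expand S -> b S Q
  2  $ Q S b    b b e $  match b
  3  $ Q S      b e $    expand S -> b S Q
  4  $ Q Q S b  b e $    match b
  5  $ Q Q S    e $      expand S -> e
  6  $ Q Q e    e $      match e
Stack after step 6: $ Q Q (top = Q).

Q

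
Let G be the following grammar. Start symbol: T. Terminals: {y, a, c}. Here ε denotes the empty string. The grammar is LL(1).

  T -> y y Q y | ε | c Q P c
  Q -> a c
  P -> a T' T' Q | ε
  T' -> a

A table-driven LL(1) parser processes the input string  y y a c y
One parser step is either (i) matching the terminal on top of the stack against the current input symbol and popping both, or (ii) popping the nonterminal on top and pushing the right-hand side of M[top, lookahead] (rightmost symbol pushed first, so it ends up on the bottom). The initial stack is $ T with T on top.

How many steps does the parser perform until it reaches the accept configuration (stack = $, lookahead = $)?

7

     Stack      Input        Action
  1  $ T        y y a c y $  expand T -> y y Q y
  2  $ y Q y y  y y a c y $  match y
  3  $ y Q y    y a c y $    match y
  4  $ y Q      a c y $      expand Q -> a c
  5  $ y c a    a c y $      match a
  6  $ y c      c y $        match c
  7  $ y        y $          match y
Accept reached after 7 steps.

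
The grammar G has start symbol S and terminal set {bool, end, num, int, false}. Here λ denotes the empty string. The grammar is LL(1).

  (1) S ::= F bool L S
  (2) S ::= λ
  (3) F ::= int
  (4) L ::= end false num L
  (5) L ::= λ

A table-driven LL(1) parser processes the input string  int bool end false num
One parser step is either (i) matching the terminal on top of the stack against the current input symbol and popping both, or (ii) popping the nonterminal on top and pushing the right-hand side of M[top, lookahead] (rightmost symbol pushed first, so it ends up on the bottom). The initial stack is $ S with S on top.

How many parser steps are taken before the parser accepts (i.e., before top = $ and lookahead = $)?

step 1: stack=$ S  input=int bool end false num $  — expand S ::= F bool L S
step 2: stack=$ S L bool F  input=int bool end false num $  — expand F ::= int
step 3: stack=$ S L bool int  input=int bool end false num $  — match int
step 4: stack=$ S L bool  input=bool end false num $  — match bool
step 5: stack=$ S L  input=end false num $  — expand L ::= end false num L
step 6: stack=$ S L num false end  input=end false num $  — match end
step 7: stack=$ S L num false  input=false num $  — match false
step 8: stack=$ S L num  input=num $  — match num
step 9: stack=$ S L  input=$  — expand L ::= λ
step 10: stack=$ S  input=$  — expand S ::= λ
Accept reached after 10 steps.

10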